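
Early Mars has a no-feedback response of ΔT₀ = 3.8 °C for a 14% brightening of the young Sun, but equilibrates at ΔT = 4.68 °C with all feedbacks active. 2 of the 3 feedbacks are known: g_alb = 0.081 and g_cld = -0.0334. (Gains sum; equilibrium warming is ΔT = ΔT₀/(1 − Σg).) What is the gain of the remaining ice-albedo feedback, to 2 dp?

0.14

Amplification A = ΔT/ΔT₀ = 4.68/3.8 = 1.232.
Total gain g = 1 − 1/A = 1 − 1/1.232 = 0.1883.
Known gains sum to 0.081 − 0.0334 = 0.0476.
g_ice = 0.1883 − 0.0476 = 0.14.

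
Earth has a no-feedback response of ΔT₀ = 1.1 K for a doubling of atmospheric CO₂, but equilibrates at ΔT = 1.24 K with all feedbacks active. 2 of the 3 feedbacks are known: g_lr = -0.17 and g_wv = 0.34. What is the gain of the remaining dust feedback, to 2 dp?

-0.06

Amplification A = ΔT/ΔT₀ = 1.24/1.1 = 1.127.
Total gain g = 1 − 1/A = 1 − 1/1.127 = 0.1127.
Known gains sum to -0.17 + 0.34 = 0.17.
g_dust = 0.1127 − 0.17 = -0.06.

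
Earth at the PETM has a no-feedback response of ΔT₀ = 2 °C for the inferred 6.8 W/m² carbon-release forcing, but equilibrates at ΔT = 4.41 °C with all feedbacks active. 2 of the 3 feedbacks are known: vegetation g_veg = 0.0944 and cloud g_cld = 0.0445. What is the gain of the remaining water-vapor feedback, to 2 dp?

0.41

Amplification A = ΔT/ΔT₀ = 4.41/2 = 2.205.
Total gain g = 1 − 1/A = 1 − 1/2.205 = 0.5465.
Known gains sum to 0.0944 + 0.0445 = 0.1389.
g_wv = 0.5465 − 0.1389 = 0.41.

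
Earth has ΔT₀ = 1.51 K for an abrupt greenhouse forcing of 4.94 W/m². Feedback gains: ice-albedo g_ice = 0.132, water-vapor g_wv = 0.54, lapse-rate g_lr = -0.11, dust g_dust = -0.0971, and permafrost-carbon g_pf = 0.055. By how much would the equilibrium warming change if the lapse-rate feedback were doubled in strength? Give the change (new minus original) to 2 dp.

Original: g = 0.5199, ΔT = 1.51/(1−0.5199) = 3.1452 K.
With doubled lapse-rate: g' = 0.4099, ΔT' = 1.51/(1−0.4099) = 2.5589 K.
Change = 2.5589 − 3.1452 = -0.59 K.

-0.59 K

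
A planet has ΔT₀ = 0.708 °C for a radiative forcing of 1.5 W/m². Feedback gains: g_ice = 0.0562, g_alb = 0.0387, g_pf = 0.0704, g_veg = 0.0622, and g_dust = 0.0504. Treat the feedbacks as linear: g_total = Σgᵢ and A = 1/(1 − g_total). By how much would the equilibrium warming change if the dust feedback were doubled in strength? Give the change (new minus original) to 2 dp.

0.07 °C

Original: g = 0.2779, ΔT = 0.708/(1−0.2779) = 0.9805 °C.
With doubled dust: g' = 0.3283, ΔT' = 0.708/(1−0.3283) = 1.0540 °C.
Change = 1.0540 − 0.9805 = 0.07 °C.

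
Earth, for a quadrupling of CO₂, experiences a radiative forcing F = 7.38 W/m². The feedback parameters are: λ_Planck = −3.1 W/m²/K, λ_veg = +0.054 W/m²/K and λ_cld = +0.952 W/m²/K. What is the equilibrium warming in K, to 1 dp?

Net feedback parameter λ = (−3.1) + (+0.054) + (+0.952) = -2.094 W/m²/K.
ΔT = −F/λ = −7.38/(-2.094) = 3.5 K.

3.5 K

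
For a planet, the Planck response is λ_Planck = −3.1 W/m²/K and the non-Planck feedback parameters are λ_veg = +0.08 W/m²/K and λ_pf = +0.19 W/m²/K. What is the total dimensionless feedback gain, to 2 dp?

Convert to gains: g_veg = 0.08/3.1 = 0.02581; g_pf = 0.19/3.1 = 0.06129.
Total gain g = 0.0871.

0.09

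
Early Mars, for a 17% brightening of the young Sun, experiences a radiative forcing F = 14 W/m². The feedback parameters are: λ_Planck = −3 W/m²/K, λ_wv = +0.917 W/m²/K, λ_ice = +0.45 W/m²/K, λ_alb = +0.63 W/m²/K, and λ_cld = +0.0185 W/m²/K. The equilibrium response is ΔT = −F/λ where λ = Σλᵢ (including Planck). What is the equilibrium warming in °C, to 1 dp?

Net feedback parameter λ = (−3) + (+0.917) + (+0.45) + (+0.63) + (+0.0185) = -0.9845 W/m²/K.
ΔT = −F/λ = −14/(-0.9845) = 14.2 °C.

14.2 °C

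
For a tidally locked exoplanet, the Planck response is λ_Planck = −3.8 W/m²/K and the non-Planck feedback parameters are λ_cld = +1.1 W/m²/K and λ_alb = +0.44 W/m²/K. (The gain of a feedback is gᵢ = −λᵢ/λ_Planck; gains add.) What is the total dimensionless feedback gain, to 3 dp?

Convert to gains: g_cld = 1.1/3.8 = 0.2895; g_alb = 0.44/3.8 = 0.1158.
Total gain g = 0.4053.

0.405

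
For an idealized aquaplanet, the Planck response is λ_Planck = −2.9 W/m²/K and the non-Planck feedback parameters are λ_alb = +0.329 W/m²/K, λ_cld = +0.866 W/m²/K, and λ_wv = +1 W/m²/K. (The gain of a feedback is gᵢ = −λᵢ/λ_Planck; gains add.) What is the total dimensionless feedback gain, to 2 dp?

Convert to gains: g_alb = 0.329/2.9 = 0.1134; g_cld = 0.866/2.9 = 0.2986; g_wv = 1/2.9 = 0.3448.
Total gain g = 0.7568.

0.76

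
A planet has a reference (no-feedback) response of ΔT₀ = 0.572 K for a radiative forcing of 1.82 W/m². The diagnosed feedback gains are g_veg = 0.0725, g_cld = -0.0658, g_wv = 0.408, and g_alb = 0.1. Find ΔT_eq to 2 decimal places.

Total gain g = 0.0725 − 0.0658 + 0.408 + 0.1 = 0.5147.
Amplification A = 1/(1 − 0.5147) = 2.061.
ΔT = 0.572 × 2.061 = 1.18 K.

1.18 K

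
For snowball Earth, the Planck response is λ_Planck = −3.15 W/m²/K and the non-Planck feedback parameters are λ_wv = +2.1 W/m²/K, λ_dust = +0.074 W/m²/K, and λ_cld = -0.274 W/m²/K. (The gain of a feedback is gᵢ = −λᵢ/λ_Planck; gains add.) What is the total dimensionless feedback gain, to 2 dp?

0.60

Convert to gains: g_wv = 2.1/3.15 = 0.6667; g_dust = 0.074/3.15 = 0.02349; g_cld = -0.274/3.15 = -0.08698.
Total gain g = 0.60321.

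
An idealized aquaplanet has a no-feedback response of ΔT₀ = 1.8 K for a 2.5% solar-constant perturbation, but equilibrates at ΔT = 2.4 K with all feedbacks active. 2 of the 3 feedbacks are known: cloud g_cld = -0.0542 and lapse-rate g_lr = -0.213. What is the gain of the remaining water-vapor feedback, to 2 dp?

Amplification A = ΔT/ΔT₀ = 2.4/1.8 = 1.333.
Total gain g = 1 − 1/A = 1 − 1/1.333 = 0.2498.
Known gains sum to -0.0542 − 0.213 = -0.2672.
g_wv = 0.2498 + 0.2672 = 0.52.

0.52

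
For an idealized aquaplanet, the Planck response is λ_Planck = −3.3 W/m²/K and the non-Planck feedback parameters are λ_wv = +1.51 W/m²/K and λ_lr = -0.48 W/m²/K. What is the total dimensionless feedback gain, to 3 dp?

0.312

Convert to gains: g_wv = 1.51/3.3 = 0.4576; g_lr = -0.48/3.3 = -0.1455.
Total gain g = 0.3121.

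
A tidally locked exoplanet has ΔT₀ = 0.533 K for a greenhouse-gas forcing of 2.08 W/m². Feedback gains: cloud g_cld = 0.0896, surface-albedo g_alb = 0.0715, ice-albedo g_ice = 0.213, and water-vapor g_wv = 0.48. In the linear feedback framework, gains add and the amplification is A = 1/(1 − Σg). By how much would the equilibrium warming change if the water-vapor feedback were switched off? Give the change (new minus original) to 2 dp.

-2.80 K

Original: g = 0.8541, ΔT = 0.533/(1−0.8541) = 3.6532 K.
Without water-vapor: g' = 0.3741, ΔT' = 0.533/(1−0.3741) = 0.8516 K.
Change = 0.8516 − 3.6532 = -2.80 K.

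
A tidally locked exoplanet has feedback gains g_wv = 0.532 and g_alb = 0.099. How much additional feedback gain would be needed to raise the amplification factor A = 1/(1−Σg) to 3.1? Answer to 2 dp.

0.05

Current total gain = 0.631.
Target gain for A = 3.1: g* = 1 − 1/3.1 = 0.6774.
Additional gain needed = 0.6774 − 0.631 = 0.05.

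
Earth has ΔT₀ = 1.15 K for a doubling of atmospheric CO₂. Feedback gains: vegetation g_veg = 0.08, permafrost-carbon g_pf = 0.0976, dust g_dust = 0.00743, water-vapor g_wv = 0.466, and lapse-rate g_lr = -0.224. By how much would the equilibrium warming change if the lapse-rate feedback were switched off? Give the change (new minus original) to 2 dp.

Original: g = 0.42703, ΔT = 1.15/(1−0.42703) = 2.0071 K.
Without lapse-rate: g' = 0.65103, ΔT' = 1.15/(1−0.65103) = 3.2954 K.
Change = 3.2954 − 2.0071 = 1.29 K.

1.29 K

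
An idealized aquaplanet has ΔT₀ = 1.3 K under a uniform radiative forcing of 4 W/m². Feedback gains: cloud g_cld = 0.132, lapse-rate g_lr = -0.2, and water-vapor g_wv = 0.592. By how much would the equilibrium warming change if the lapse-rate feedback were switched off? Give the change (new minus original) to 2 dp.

1.98 K

Original: g = 0.524, ΔT = 1.3/(1−0.524) = 2.7311 K.
Without lapse-rate: g' = 0.724, ΔT' = 1.3/(1−0.724) = 4.7101 K.
Change = 4.7101 − 2.7311 = 1.98 K.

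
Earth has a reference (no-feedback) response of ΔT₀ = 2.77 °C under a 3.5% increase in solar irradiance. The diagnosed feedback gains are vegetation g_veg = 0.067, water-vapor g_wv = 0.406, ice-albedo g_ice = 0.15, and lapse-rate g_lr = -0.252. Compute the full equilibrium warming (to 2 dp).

Total gain g = 0.067 + 0.406 + 0.15 − 0.252 = 0.371.
Amplification A = 1/(1 − 0.371) = 1.59.
ΔT = 2.77 × 1.59 = 4.40 °C.

4.40 °C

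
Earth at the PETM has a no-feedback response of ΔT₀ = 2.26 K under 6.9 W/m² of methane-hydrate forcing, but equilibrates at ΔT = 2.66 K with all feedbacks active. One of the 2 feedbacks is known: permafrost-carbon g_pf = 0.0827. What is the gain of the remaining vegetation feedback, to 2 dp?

0.07

Amplification A = ΔT/ΔT₀ = 2.66/2.26 = 1.177.
Total gain g = 1 − 1/A = 1 − 1/1.177 = 0.1504.
The known gain is 0.0827.
g_veg = 0.1504 − 0.0827 = 0.07.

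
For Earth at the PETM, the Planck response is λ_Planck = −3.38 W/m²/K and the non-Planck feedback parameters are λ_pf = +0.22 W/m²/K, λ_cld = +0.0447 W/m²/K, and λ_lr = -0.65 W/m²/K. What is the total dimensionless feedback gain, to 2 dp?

-0.11

Convert to gains: g_pf = 0.22/3.38 = 0.06509; g_cld = 0.0447/3.38 = 0.01322; g_lr = -0.65/3.38 = -0.1923.
Total gain g = -0.11399.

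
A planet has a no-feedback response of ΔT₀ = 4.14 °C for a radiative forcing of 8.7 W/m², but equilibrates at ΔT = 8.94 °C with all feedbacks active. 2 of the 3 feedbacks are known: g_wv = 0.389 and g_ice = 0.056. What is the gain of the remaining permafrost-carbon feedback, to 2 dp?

Amplification A = ΔT/ΔT₀ = 8.94/4.14 = 2.159.
Total gain g = 1 − 1/A = 1 − 1/2.159 = 0.5368.
Known gains sum to 0.389 + 0.056 = 0.445.
g_pf = 0.5368 − 0.445 = 0.09.

0.09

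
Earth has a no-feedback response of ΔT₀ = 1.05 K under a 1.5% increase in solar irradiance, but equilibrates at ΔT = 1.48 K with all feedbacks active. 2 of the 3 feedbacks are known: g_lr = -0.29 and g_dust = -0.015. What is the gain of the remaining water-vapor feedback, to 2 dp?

Amplification A = ΔT/ΔT₀ = 1.48/1.05 = 1.41.
Total gain g = 1 − 1/A = 1 − 1/1.41 = 0.2908.
Known gains sum to -0.29 − 0.015 = -0.305.
g_wv = 0.2908 + 0.305 = 0.60.

0.60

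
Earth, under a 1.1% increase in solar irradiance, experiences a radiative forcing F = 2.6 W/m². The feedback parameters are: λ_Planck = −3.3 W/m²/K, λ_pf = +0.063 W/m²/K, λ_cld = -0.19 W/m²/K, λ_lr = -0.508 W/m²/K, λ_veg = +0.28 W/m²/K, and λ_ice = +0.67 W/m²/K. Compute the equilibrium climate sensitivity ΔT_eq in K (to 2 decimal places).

Net feedback parameter λ = (−3.3) + (+0.063) + (-0.19) + (-0.508) + (+0.28) + (+0.67) = -2.985 W/m²/K.
ΔT = −F/λ = −2.6/(-2.985) = 0.87 K.

0.87 K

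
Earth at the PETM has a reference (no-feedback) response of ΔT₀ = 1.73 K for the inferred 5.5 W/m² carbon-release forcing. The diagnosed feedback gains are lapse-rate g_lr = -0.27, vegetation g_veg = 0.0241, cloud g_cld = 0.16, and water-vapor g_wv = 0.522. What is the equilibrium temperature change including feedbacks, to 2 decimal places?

3.07 K

Total gain g = -0.27 + 0.0241 + 0.16 + 0.522 = 0.4361.
Amplification A = 1/(1 − 0.4361) = 1.773.
ΔT = 1.73 × 1.773 = 3.07 K.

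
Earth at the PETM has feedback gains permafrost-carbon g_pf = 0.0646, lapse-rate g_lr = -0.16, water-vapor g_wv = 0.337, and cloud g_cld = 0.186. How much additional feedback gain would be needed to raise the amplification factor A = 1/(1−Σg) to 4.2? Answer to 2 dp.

Current total gain = 0.4276.
Target gain for A = 4.2: g* = 1 − 1/4.2 = 0.7619.
Additional gain needed = 0.7619 − 0.4276 = 0.33.

0.33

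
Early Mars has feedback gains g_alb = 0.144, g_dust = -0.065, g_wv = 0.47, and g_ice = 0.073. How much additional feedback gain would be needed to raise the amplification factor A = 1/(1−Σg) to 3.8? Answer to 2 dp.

Current total gain = 0.622.
Target gain for A = 3.8: g* = 1 − 1/3.8 = 0.7368.
Additional gain needed = 0.7368 − 0.622 = 0.11.

0.11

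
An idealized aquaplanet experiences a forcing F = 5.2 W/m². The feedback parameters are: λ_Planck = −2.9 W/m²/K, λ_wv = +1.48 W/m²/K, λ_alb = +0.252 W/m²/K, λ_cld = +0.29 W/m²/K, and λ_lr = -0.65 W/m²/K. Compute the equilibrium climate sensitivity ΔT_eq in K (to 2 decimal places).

3.40 K

Net feedback parameter λ = (−2.9) + (+1.48) + (+0.252) + (+0.29) + (-0.65) = -1.528 W/m²/K.
ΔT = −F/λ = −5.2/(-1.528) = 3.40 K.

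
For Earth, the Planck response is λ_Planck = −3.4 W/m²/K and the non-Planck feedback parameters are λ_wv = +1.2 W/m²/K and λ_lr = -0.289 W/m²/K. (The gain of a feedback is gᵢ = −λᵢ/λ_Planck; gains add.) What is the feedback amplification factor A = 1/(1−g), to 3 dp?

1.366

Convert to gains: g_wv = 1.2/3.4 = 0.3529; g_lr = -0.289/3.4 = -0.085.
Total gain g = 0.2679.
A = 1/(1 − 0.2679) = 1.366.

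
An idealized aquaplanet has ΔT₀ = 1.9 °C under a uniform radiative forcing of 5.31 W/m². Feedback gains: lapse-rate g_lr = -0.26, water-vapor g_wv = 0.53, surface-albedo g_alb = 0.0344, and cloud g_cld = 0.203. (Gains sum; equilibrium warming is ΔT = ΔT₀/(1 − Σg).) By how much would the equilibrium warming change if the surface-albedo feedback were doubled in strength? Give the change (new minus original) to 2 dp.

0.29 °C

Original: g = 0.5074, ΔT = 1.9/(1−0.5074) = 3.8571 °C.
With doubled surface-albedo: g' = 0.5418, ΔT' = 1.9/(1−0.5418) = 4.1467 °C.
Change = 4.1467 − 3.8571 = 0.29 °C.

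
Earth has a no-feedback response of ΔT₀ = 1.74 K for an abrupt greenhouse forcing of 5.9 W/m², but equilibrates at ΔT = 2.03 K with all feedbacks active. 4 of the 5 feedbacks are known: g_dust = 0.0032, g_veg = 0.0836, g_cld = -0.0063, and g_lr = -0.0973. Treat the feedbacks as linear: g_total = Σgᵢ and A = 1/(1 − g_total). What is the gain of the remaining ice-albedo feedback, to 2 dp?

0.16

Amplification A = ΔT/ΔT₀ = 2.03/1.74 = 1.167.
Total gain g = 1 − 1/A = 1 − 1/1.167 = 0.1431.
Known gains sum to 0.0032 + 0.0836 − 0.0063 − 0.0973 = -0.0168.
g_ice = 0.1431 + 0.0168 = 0.16.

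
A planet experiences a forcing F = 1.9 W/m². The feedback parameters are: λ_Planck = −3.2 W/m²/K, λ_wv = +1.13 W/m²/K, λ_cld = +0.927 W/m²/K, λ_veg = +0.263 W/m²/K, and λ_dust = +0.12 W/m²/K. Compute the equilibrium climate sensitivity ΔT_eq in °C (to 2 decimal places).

Net feedback parameter λ = (−3.2) + (+1.13) + (+0.927) + (+0.263) + (+0.12) = -0.76 W/m²/K.
ΔT = −F/λ = −1.9/(-0.76) = 2.50 °C.

2.50 °C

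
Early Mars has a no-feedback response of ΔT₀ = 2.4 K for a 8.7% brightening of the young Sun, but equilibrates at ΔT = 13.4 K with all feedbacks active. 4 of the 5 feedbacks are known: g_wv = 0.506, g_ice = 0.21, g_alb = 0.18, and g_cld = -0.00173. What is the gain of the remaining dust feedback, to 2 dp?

-0.07

Amplification A = ΔT/ΔT₀ = 13.4/2.4 = 5.583.
Total gain g = 1 − 1/A = 1 − 1/5.583 = 0.8209.
Known gains sum to 0.506 + 0.21 + 0.18 − 0.00173 = 0.89427.
g_dust = 0.8209 − 0.89427 = -0.07.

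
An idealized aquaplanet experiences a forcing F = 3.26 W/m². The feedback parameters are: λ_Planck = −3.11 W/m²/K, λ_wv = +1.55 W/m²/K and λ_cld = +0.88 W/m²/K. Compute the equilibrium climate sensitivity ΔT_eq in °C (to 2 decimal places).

4.79 °C

Net feedback parameter λ = (−3.11) + (+1.55) + (+0.88) = -0.68 W/m²/K.
ΔT = −F/λ = −3.26/(-0.68) = 4.79 °C.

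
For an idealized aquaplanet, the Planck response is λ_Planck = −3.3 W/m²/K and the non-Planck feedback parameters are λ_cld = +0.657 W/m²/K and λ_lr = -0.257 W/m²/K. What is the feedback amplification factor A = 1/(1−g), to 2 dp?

Convert to gains: g_cld = 0.657/3.3 = 0.1991; g_lr = -0.257/3.3 = -0.07788.
Total gain g = 0.12122.
A = 1/(1 − 0.12122) = 1.14.

1.14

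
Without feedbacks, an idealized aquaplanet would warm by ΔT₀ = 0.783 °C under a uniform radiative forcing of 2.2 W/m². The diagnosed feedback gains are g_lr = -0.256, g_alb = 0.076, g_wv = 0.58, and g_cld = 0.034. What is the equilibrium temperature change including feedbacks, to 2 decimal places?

Total gain g = -0.256 + 0.076 + 0.58 + 0.034 = 0.434.
Amplification A = 1/(1 − 0.434) = 1.767.
ΔT = 0.783 × 1.767 = 1.38 °C.

1.38 °C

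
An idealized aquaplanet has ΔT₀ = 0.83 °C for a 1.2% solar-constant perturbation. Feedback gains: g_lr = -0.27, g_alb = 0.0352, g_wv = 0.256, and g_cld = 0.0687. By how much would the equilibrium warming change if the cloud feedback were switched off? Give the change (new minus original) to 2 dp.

-0.06 °C

Original: g = 0.0899, ΔT = 0.83/(1−0.0899) = 0.9120 °C.
Without cloud: g' = 0.0212, ΔT' = 0.83/(1−0.0212) = 0.8480 °C.
Change = 0.8480 − 0.9120 = -0.06 °C.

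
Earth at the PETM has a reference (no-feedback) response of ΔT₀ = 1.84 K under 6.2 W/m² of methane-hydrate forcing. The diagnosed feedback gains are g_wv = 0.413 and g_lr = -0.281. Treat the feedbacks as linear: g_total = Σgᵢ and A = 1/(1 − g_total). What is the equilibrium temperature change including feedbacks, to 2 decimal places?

2.12 K

Total gain g = 0.413 − 0.281 = 0.132.
Amplification A = 1/(1 − 0.132) = 1.152.
ΔT = 1.84 × 1.152 = 2.12 K.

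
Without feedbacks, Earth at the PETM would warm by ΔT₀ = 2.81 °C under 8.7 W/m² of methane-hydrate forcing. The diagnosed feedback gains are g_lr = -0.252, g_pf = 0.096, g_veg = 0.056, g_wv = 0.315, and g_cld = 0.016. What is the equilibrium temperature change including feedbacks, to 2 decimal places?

Total gain g = -0.252 + 0.096 + 0.056 + 0.315 + 0.016 = 0.231.
Amplification A = 1/(1 − 0.231) = 1.3.
ΔT = 2.81 × 1.3 = 3.65 °C.

3.65 °C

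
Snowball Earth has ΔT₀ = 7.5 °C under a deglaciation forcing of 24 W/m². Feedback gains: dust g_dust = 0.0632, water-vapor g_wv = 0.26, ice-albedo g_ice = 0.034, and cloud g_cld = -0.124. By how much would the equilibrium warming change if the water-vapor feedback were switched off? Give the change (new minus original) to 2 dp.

Original: g = 0.2332, ΔT = 7.5/(1−0.2332) = 9.7809 °C.
Without water-vapor: g' = -0.0268, ΔT' = 7.5/(1+0.0268) = 7.3042 °C.
Change = 7.3042 − 9.7809 = -2.48 °C.

-2.48 °C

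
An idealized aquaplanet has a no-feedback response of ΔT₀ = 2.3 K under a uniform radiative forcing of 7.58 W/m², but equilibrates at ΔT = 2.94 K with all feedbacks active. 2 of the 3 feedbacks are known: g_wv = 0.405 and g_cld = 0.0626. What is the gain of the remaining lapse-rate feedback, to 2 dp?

-0.25

Amplification A = ΔT/ΔT₀ = 2.94/2.3 = 1.278.
Total gain g = 1 − 1/A = 1 − 1/1.278 = 0.2175.
Known gains sum to 0.405 + 0.0626 = 0.4676.
g_lr = 0.2175 − 0.4676 = -0.25.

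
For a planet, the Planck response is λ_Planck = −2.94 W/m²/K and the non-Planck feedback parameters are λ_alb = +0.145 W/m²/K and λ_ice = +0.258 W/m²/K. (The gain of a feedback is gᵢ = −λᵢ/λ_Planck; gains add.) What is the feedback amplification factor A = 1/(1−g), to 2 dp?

1.16

Convert to gains: g_alb = 0.145/2.94 = 0.04932; g_ice = 0.258/2.94 = 0.08776.
Total gain g = 0.13708.
A = 1/(1 − 0.13708) = 1.16.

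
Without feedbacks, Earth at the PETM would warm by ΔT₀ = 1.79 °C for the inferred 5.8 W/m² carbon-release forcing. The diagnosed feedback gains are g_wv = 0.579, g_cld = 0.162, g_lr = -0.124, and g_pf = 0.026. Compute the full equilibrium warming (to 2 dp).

5.01 °C

Total gain g = 0.579 + 0.162 − 0.124 + 0.026 = 0.643.
Amplification A = 1/(1 − 0.643) = 2.801.
ΔT = 1.79 × 2.801 = 5.01 °C.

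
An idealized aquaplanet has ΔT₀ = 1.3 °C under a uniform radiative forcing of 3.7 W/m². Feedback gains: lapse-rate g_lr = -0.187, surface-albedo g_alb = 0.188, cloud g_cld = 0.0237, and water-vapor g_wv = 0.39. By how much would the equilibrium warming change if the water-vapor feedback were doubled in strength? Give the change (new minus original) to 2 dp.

4.44 °C

Original: g = 0.4147, ΔT = 1.3/(1−0.4147) = 2.2211 °C.
With doubled water-vapor: g' = 0.8047, ΔT' = 1.3/(1−0.8047) = 6.6564 °C.
Change = 6.6564 − 2.2211 = 4.44 °C.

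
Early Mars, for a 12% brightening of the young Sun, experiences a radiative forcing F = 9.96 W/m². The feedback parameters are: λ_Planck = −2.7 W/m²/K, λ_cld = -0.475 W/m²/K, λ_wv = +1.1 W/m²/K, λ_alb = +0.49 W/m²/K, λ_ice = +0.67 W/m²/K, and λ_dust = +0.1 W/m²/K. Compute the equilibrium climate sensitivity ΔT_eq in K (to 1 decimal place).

Net feedback parameter λ = (−2.7) + (-0.475) + (+1.1) + (+0.49) + (+0.67) + (+0.1) = -0.815 W/m²/K.
ΔT = −F/λ = −9.96/(-0.815) = 12.2 K.

12.2 K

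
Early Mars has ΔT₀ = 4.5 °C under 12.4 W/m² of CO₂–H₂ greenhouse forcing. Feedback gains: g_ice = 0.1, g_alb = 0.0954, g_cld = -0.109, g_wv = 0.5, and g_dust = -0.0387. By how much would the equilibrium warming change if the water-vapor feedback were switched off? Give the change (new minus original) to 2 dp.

Original: g = 0.5477, ΔT = 4.5/(1−0.5477) = 9.9491 °C.
Without water-vapor: g' = 0.0477, ΔT' = 4.5/(1−0.0477) = 4.7254 °C.
Change = 4.7254 − 9.9491 = -5.22 °C.

-5.22 °C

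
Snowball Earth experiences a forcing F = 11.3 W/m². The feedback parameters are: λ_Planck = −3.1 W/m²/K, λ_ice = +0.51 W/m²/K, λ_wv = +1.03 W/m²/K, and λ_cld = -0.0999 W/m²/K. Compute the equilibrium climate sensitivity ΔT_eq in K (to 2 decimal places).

Net feedback parameter λ = (−3.1) + (+0.51) + (+1.03) + (-0.0999) = -1.6599 W/m²/K.
ΔT = −F/λ = −11.3/(-1.6599) = 6.81 K.

6.81 K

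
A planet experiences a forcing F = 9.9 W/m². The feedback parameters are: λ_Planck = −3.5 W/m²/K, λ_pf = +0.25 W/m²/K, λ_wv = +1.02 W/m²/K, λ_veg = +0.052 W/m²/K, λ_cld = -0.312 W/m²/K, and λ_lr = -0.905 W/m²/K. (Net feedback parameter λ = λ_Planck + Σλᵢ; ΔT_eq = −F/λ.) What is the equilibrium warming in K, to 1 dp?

Net feedback parameter λ = (−3.5) + (+0.25) + (+1.02) + (+0.052) + (-0.312) + (-0.905) = -3.395 W/m²/K.
ΔT = −F/λ = −9.9/(-3.395) = 2.9 K.

2.9 K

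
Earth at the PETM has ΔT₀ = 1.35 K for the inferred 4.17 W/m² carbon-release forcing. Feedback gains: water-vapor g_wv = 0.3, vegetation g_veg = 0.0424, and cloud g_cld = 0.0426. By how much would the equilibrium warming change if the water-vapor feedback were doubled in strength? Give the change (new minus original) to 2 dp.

2.09 K

Original: g = 0.385, ΔT = 1.35/(1−0.385) = 2.1951 K.
With doubled water-vapor: g' = 0.685, ΔT' = 1.35/(1−0.685) = 4.2857 K.
Change = 4.2857 − 2.1951 = 2.09 K.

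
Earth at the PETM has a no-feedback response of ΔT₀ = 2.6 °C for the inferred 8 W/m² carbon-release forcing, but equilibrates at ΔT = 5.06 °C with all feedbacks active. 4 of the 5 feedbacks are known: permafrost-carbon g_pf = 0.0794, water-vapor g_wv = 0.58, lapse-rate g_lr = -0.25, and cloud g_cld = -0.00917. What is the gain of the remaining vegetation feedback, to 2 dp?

Amplification A = ΔT/ΔT₀ = 5.06/2.6 = 1.946.
Total gain g = 1 − 1/A = 1 − 1/1.946 = 0.4861.
Known gains sum to 0.0794 + 0.58 − 0.25 − 0.00917 = 0.40023.
g_veg = 0.4861 − 0.40023 = 0.09.

0.09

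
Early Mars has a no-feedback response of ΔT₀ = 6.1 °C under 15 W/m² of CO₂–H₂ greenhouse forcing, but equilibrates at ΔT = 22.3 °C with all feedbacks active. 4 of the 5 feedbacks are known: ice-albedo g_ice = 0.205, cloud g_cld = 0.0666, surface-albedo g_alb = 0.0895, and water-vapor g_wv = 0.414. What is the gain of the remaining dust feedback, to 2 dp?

Amplification A = ΔT/ΔT₀ = 22.3/6.1 = 3.656.
Total gain g = 1 − 1/A = 1 − 1/3.656 = 0.7265.
Known gains sum to 0.205 + 0.0666 + 0.0895 + 0.414 = 0.7751.
g_dust = 0.7265 − 0.7751 = -0.05.

-0.05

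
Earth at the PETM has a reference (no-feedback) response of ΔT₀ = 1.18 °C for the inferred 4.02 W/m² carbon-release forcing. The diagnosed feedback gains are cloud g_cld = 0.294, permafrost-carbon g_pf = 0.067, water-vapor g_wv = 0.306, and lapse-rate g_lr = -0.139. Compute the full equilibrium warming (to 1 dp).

Total gain g = 0.294 + 0.067 + 0.306 − 0.139 = 0.528.
Amplification A = 1/(1 − 0.528) = 2.119.
ΔT = 1.18 × 2.119 = 2.5 °C.

2.5 °C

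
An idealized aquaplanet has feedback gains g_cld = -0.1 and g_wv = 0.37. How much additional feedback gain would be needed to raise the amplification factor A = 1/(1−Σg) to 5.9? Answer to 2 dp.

0.56

Current total gain = 0.27.
Target gain for A = 5.9: g* = 1 − 1/5.9 = 0.8305.
Additional gain needed = 0.8305 − 0.27 = 0.56.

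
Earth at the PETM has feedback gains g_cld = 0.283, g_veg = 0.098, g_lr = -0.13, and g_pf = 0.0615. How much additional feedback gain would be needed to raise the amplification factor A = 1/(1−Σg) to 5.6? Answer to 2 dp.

0.51

Current total gain = 0.3125.
Target gain for A = 5.6: g* = 1 − 1/5.6 = 0.8214.
Additional gain needed = 0.8214 − 0.3125 = 0.51.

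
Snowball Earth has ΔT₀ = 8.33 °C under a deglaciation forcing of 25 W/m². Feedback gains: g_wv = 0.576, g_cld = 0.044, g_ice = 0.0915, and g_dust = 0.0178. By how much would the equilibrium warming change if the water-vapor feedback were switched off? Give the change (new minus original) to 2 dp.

-20.93 °C

Original: g = 0.7293, ΔT = 8.33/(1−0.7293) = 30.7721 °C.
Without water-vapor: g' = 0.1533, ΔT' = 8.33/(1−0.1533) = 9.8382 °C.
Change = 9.8382 − 30.7721 = -20.93 °C.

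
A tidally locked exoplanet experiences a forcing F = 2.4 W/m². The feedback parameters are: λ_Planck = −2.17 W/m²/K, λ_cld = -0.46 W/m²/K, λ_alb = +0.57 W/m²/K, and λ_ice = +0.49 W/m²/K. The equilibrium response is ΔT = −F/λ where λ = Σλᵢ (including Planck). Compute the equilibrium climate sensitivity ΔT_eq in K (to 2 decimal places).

Net feedback parameter λ = (−2.17) + (-0.46) + (+0.57) + (+0.49) = -1.57 W/m²/K.
ΔT = −F/λ = −2.4/(-1.57) = 1.53 K.

1.53 K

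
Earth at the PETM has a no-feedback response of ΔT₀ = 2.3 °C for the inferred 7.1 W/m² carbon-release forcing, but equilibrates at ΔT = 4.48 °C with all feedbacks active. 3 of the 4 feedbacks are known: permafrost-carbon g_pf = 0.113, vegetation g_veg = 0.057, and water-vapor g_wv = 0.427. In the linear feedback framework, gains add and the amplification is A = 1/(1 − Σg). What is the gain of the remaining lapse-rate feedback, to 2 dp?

Amplification A = ΔT/ΔT₀ = 4.48/2.3 = 1.948.
Total gain g = 1 − 1/A = 1 − 1/1.948 = 0.4867.
Known gains sum to 0.113 + 0.057 + 0.427 = 0.597.
g_lr = 0.4867 − 0.597 = -0.11.

-0.11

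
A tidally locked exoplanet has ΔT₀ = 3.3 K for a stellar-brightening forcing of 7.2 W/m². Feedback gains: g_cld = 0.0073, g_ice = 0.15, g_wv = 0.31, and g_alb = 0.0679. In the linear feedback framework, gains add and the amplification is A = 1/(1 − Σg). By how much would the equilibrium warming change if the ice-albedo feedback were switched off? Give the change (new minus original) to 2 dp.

Original: g = 0.5352, ΔT = 3.3/(1−0.5352) = 7.0998 K.
Without ice-albedo: g' = 0.3852, ΔT' = 3.3/(1−0.3852) = 5.3676 K.
Change = 5.3676 − 7.0998 = -1.73 K.

-1.73 K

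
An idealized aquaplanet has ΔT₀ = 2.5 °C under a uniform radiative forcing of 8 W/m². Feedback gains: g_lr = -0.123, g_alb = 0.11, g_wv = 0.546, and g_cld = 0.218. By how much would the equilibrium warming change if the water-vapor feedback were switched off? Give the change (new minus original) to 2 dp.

Original: g = 0.751, ΔT = 2.5/(1−0.751) = 10.0402 °C.
Without water-vapor: g' = 0.205, ΔT' = 2.5/(1−0.205) = 3.1447 °C.
Change = 3.1447 − 10.0402 = -6.90 °C.

-6.90 °C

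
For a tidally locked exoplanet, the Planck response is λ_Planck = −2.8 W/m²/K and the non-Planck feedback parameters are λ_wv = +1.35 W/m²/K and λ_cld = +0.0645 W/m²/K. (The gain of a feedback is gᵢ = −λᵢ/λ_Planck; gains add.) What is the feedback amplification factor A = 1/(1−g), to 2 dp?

Convert to gains: g_wv = 1.35/2.8 = 0.4821; g_cld = 0.0645/2.8 = 0.02304.
Total gain g = 0.50514.
A = 1/(1 − 0.50514) = 2.02.

2.02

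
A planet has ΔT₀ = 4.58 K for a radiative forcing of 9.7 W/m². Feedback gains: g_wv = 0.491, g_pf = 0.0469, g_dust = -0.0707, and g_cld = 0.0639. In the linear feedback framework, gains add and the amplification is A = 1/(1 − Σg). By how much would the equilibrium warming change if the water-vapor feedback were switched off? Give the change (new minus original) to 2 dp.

Original: g = 0.5311, ΔT = 4.58/(1−0.5311) = 9.7675 K.
Without water-vapor: g' = 0.0401, ΔT' = 4.58/(1−0.0401) = 4.7713 K.
Change = 4.7713 − 9.7675 = -5.00 K.

-5.00 K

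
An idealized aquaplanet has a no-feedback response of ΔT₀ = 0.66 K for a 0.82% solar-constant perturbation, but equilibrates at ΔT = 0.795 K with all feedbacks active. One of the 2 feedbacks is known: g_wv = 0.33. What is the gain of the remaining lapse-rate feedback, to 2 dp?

-0.16

Amplification A = ΔT/ΔT₀ = 0.795/0.66 = 1.205.
Total gain g = 1 − 1/A = 1 − 1/1.205 = 0.1701.
The known gain is 0.33.
g_lr = 0.1701 − 0.33 = -0.16.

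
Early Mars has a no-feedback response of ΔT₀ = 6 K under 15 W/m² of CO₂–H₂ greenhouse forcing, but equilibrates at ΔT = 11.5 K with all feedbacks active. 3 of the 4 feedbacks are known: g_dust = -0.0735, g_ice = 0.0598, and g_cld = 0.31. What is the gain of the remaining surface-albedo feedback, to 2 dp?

Amplification A = ΔT/ΔT₀ = 11.5/6 = 1.917.
Total gain g = 1 − 1/A = 1 − 1/1.917 = 0.4784.
Known gains sum to -0.0735 + 0.0598 + 0.31 = 0.2963.
g_alb = 0.4784 − 0.2963 = 0.18.

0.18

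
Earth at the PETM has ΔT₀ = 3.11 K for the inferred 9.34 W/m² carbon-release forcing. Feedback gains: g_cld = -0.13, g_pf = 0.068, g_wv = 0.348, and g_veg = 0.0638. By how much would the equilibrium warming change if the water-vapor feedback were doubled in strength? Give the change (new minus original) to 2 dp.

5.51 K

Original: g = 0.3498, ΔT = 3.11/(1−0.3498) = 4.7831 K.
With doubled water-vapor: g' = 0.6978, ΔT' = 3.11/(1−0.6978) = 10.2912 K.
Change = 10.2912 − 4.7831 = 5.51 K.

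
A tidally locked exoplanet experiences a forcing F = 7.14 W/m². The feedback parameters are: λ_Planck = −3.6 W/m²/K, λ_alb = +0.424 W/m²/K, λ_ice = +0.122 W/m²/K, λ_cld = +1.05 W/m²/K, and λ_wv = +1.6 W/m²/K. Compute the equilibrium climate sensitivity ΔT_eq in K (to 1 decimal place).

17.7 K

Net feedback parameter λ = (−3.6) + (+0.424) + (+0.122) + (+1.05) + (+1.6) = -0.404 W/m²/K.
ΔT = −F/λ = −7.14/(-0.404) = 17.7 K.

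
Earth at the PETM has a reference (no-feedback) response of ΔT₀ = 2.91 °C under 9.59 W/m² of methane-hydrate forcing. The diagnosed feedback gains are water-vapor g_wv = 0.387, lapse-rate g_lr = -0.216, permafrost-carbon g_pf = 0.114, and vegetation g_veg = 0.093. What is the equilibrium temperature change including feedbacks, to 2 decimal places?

Total gain g = 0.387 − 0.216 + 0.114 + 0.093 = 0.378.
Amplification A = 1/(1 − 0.378) = 1.608.
ΔT = 2.91 × 1.608 = 4.68 °C.

4.68 °C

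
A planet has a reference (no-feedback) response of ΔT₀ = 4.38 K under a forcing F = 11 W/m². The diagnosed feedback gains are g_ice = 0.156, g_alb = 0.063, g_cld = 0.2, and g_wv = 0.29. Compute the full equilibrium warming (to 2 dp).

Total gain g = 0.156 + 0.063 + 0.2 + 0.29 = 0.709.
Amplification A = 1/(1 − 0.709) = 3.436.
ΔT = 4.38 × 3.436 = 15.05 K.

15.05 K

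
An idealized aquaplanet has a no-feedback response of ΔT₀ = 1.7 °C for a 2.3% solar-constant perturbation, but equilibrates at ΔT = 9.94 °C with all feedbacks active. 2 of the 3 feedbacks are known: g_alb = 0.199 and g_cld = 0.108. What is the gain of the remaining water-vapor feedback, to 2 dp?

Amplification A = ΔT/ΔT₀ = 9.94/1.7 = 5.847.
Total gain g = 1 − 1/A = 1 − 1/5.847 = 0.829.
Known gains sum to 0.199 + 0.108 = 0.307.
g_wv = 0.829 − 0.307 = 0.52.

0.52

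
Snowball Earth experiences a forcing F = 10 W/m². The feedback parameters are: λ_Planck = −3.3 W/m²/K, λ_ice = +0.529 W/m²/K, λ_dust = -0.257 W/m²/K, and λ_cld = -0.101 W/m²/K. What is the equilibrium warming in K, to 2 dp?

3.20 K

Net feedback parameter λ = (−3.3) + (+0.529) + (-0.257) + (-0.101) = -3.129 W/m²/K.
ΔT = −F/λ = −10/(-3.129) = 3.20 K.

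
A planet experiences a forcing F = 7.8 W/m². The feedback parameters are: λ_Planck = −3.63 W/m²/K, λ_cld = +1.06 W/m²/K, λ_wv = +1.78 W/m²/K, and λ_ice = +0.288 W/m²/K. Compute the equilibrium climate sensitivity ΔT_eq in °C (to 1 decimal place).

15.5 °C

Net feedback parameter λ = (−3.63) + (+1.06) + (+1.78) + (+0.288) = -0.502 W/m²/K.
ΔT = −F/λ = −7.8/(-0.502) = 15.5 °C.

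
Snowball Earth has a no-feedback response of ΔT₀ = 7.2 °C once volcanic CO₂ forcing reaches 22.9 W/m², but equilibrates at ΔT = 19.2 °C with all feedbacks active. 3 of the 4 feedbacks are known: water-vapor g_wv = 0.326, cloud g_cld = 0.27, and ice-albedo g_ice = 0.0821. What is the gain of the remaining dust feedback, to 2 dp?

-0.05

Amplification A = ΔT/ΔT₀ = 19.2/7.2 = 2.667.
Total gain g = 1 − 1/A = 1 − 1/2.667 = 0.625.
Known gains sum to 0.326 + 0.27 + 0.0821 = 0.6781.
g_dust = 0.625 − 0.6781 = -0.05.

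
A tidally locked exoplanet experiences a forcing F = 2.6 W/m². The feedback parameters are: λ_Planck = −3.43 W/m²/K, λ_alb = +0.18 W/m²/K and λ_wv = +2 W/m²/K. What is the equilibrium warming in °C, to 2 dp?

2.08 °C

Net feedback parameter λ = (−3.43) + (+0.18) + (+2) = -1.25 W/m²/K.
ΔT = −F/λ = −2.6/(-1.25) = 2.08 °C.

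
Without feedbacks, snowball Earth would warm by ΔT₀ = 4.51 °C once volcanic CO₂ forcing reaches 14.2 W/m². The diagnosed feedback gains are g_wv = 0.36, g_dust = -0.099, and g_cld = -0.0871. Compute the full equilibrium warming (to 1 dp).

Total gain g = 0.36 − 0.099 − 0.0871 = 0.1739.
Amplification A = 1/(1 − 0.1739) = 1.211.
ΔT = 4.51 × 1.211 = 5.5 °C.

5.5 °C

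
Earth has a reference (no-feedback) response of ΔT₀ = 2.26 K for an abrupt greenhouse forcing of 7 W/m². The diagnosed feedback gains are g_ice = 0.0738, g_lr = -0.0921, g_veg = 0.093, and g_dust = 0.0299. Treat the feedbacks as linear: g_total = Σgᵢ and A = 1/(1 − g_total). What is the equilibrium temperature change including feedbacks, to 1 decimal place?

2.5 K

Total gain g = 0.0738 − 0.0921 + 0.093 + 0.0299 = 0.1046.
Amplification A = 1/(1 − 0.1046) = 1.117.
ΔT = 2.26 × 1.117 = 2.5 K.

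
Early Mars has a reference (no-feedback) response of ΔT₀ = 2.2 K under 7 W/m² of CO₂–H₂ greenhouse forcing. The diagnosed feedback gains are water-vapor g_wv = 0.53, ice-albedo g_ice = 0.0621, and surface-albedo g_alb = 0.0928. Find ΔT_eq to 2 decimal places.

Total gain g = 0.53 + 0.0621 + 0.0928 = 0.6849.
Amplification A = 1/(1 − 0.6849) = 3.174.
ΔT = 2.2 × 3.174 = 6.98 K.

6.98 K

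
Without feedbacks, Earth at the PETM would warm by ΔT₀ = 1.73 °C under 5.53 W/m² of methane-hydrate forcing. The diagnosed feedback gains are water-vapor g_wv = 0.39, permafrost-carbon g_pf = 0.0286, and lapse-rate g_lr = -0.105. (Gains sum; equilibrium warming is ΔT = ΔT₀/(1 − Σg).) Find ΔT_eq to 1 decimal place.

Total gain g = 0.39 + 0.0286 − 0.105 = 0.3136.
Amplification A = 1/(1 − 0.3136) = 1.457.
ΔT = 1.73 × 1.457 = 2.5 °C.

2.5 °C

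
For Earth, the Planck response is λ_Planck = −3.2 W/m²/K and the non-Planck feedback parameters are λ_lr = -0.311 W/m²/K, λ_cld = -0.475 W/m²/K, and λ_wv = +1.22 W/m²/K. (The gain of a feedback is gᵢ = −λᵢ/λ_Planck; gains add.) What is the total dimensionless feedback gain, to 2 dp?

0.14

Convert to gains: g_lr = -0.311/3.2 = -0.09719; g_cld = -0.475/3.2 = -0.1484; g_wv = 1.22/3.2 = 0.3812.
Total gain g = 0.13561.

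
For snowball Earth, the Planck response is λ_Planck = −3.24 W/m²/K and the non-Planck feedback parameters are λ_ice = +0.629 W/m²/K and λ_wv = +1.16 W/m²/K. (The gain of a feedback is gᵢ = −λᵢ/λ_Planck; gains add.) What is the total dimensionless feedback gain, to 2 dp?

0.55

Convert to gains: g_ice = 0.629/3.24 = 0.1941; g_wv = 1.16/3.24 = 0.358.
Total gain g = 0.5521.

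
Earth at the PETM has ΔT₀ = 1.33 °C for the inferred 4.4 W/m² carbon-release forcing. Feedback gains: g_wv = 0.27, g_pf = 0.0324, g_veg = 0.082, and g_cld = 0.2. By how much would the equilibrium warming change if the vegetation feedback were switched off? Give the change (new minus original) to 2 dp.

Original: g = 0.5844, ΔT = 1.33/(1−0.5844) = 3.2002 °C.
Without vegetation: g' = 0.5024, ΔT' = 1.33/(1−0.5024) = 2.6728 °C.
Change = 2.6728 − 3.2002 = -0.53 °C.

-0.53 °C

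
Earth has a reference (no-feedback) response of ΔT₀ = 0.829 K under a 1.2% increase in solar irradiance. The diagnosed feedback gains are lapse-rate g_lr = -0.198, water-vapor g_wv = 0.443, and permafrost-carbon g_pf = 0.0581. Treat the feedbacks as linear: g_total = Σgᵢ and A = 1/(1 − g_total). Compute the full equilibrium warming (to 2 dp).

Total gain g = -0.198 + 0.443 + 0.0581 = 0.3031.
Amplification A = 1/(1 − 0.3031) = 1.435.
ΔT = 0.829 × 1.435 = 1.19 K.

1.19 K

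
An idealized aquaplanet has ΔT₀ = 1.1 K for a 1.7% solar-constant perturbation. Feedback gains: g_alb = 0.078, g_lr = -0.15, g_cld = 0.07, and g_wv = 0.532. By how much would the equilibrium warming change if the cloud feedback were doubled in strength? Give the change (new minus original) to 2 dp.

0.41 K

Original: g = 0.53, ΔT = 1.1/(1−0.53) = 2.3404 K.
With doubled cloud: g' = 0.6, ΔT' = 1.1/(1−0.6) = 2.7500 K.
Change = 2.7500 − 2.3404 = 0.41 K.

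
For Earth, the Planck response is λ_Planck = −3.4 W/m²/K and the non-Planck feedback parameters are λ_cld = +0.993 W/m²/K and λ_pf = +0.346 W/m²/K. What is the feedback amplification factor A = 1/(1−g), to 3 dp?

1.650

Convert to gains: g_cld = 0.993/3.4 = 0.2921; g_pf = 0.346/3.4 = 0.1018.
Total gain g = 0.3939.
A = 1/(1 − 0.3939) = 1.650.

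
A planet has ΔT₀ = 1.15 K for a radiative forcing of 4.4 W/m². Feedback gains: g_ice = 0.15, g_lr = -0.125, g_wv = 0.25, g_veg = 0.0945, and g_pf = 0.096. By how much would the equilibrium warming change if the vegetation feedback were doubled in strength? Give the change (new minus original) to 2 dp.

0.46 K

Original: g = 0.4655, ΔT = 1.15/(1−0.4655) = 2.1515 K.
With doubled vegetation: g' = 0.56, ΔT' = 1.15/(1−0.56) = 2.6136 K.
Change = 2.6136 − 2.1515 = 0.46 K.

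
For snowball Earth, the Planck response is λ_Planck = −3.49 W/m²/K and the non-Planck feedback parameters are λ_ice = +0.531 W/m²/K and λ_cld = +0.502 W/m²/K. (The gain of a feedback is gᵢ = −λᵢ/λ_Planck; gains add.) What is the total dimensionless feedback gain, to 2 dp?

Convert to gains: g_ice = 0.531/3.49 = 0.1521; g_cld = 0.502/3.49 = 0.1438.
Total gain g = 0.2959.

0.30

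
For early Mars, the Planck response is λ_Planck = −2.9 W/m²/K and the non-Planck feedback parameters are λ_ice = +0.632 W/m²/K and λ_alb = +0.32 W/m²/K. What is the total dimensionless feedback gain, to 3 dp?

Convert to gains: g_ice = 0.632/2.9 = 0.2179; g_alb = 0.32/2.9 = 0.1103.
Total gain g = 0.3282.

0.328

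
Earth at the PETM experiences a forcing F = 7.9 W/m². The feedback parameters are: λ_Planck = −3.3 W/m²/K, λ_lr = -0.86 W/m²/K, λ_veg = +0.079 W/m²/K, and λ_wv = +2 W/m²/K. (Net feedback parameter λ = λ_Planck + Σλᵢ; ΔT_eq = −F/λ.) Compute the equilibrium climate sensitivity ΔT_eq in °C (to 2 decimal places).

3.80 °C

Net feedback parameter λ = (−3.3) + (-0.86) + (+0.079) + (+2) = -2.081 W/m²/K.
ΔT = −F/λ = −7.9/(-2.081) = 3.80 °C.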